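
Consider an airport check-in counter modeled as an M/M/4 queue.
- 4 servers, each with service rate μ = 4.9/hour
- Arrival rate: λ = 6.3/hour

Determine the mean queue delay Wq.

Traffic intensity: ρ = λ/(cμ) = 6.3/(4×4.9) = 0.3214
Since ρ = 0.3214 < 1, system is stable.
Offered load a = λ/μ = cρ = 6.3/4.9 = 1.2857
P₀ = [ Σₙ₌₀^3 aⁿ/n! + a^4/(4!(1-ρ)) ]⁻¹
Σ = a^0/0! + a^1/1! + a^2/2! + a^3/3! = 1.0000 + 1.2857 + 0.82653 + 0.35423 = 3.4665
a^4/(4!(1-ρ)) = 2.7326/(24 × 0.6786) = 0.1678
P₀ = 1/(3.4665 + 0.1678) = 0.2752
Lq = P₀·a^4·ρ / (4!(1-ρ)²) = 0.2752 × 2.7326 × 0.3214 / (24 × 0.4605) = 0.02187
Wq = Lq/λ = 0.02187/6.3 = 0.003471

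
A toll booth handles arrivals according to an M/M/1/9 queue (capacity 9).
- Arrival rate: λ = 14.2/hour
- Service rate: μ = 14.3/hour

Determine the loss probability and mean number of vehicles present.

ρ = λ/μ = 14.2/14.3 = 0.9930
P₀ = (1-ρ)/(1-ρ^(K+1)) = (1-0.9930)/(1-0.9930^10) = 0.007000/0.06784 = 0.1032
P_K = P₀×ρ^K = 0.1032 × 0.9930^9 = 0.1032 × 0.9387 = 0.09687
Blocking probability P_9 = 0.09687 (9.69%)
L = ρ[1 - (K+1)ρ^K + Kρ^(K+1)] / [(1-ρ)(1-ρ^(K+1))]
L = 0.9930 × (1 - 10×0.938735488 + 9×0.932164340) / ((1 - 0.9930) × (1 - 0.932164340)) = 4.4421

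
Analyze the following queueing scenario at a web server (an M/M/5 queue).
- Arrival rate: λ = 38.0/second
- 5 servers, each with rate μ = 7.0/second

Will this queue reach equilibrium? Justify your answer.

Stability requires ρ = λ/(cμ) < 1
ρ = 38.0/(5 × 7.0) = 38.0/35.00 = 1.0857
Since 1.0857 ≥ 1, the system is UNSTABLE.
Need c > λ/μ = 38.0/7.0 = 5.43.
Minimum servers needed: c = 6.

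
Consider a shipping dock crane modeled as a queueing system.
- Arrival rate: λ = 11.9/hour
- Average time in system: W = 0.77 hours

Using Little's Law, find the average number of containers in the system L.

Little's Law: L = λW
L = 11.9 × 0.77 = 9.1630 containers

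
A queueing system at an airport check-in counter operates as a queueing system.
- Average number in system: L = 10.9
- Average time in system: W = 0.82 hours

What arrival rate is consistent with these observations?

Little's Law: L = λW, so λ = L/W
λ = 10.9/0.82 = 13.2927 passengers/hour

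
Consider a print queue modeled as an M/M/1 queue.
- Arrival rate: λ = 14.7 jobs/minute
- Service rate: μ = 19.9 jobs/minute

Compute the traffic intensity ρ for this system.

Server utilization: ρ = λ/μ
ρ = 14.7/19.9 = 0.7387
The server is busy 73.87% of the time.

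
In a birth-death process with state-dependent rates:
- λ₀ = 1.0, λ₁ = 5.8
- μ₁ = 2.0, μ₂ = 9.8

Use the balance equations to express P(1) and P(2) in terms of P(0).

Balance equations:
State 0: λ₀P₀ = μ₁P₁ → P₁ = (λ₀/μ₁)P₀ = (1.0/2.0)P₀ = 0.5000P₀
State 1: P₂ = (λ₀λ₁)/(μ₁μ₂)P₀ = (1.0×5.8)/(2.0×9.8)P₀ = 0.2959P₀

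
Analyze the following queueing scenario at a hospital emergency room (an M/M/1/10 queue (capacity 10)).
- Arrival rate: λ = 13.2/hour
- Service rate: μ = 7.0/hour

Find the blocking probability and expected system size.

ρ = λ/μ = 13.2/7.0 = 1.88571
P₀ = (1-ρ)/(1-ρ^(K+1)) = (1-1.88571)/(1-1.88571^11) = -0.8857/-1071.0720 = 0.0008269
P_K = P₀×ρ^K = 0.0008269 × 1.88571^10 = 0.0008269 × 568.5243 = 0.4701
Blocking probability P_10 = 0.4701 (47.01%)
L = ρ[1 - (K+1)ρ^K + Kρ^(K+1)] / [(1-ρ)(1-ρ^(K+1))]
L = 1.88571 × (1 - 11×568.5243 + 10×1072.0720) / ((1 - 1.88571) × (1 - 1072.0720)) = 8.8812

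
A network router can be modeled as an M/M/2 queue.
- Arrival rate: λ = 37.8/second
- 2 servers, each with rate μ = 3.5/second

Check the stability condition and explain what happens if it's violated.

Stability requires ρ = λ/(cμ) < 1
ρ = 37.8/(2 × 3.5) = 37.8/7.00 = 5.4000
Since 5.4000 ≥ 1, the system is UNSTABLE.
Need c > λ/μ = 37.8/3.5 = 10.80.
Minimum servers needed: c = 11.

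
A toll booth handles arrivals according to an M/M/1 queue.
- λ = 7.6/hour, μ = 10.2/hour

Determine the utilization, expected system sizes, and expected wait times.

Step 1: ρ = λ/μ = 7.6/10.2 = 0.7451
Step 2: L = λ/(μ-λ) = 7.6/2.60 = 2.9231
Step 3: Lq = λ²/(μ(μ-λ)) = 57.76/(10.2×2.60) = 2.1780
Step 4: W = 1/(μ-λ) = 1/2.60 = 0.38462
Step 5: Wq = λ/(μ(μ-λ)) = 7.6/(10.2×2.60) = 0.2866
Step 6: P(0) = 1-ρ = 0.2549
Verify: L = λW = 7.6×0.38462 = 2.9231 ✔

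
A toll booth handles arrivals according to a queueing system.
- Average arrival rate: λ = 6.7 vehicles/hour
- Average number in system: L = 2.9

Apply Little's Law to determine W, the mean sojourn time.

Little's Law: L = λW, so W = L/λ
W = 2.9/6.7 = 0.4328 hours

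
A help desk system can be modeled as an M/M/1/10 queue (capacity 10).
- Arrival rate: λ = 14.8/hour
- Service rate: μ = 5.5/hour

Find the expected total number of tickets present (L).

ρ = λ/μ = 14.8/5.5 = 2.6909
P₀ = (1-ρ)/(1-ρ^(K+1)) = (1-2.6909)/(1-2.6909^11) = -1.6909/-53563.0178 = 0.00003157
P_K = P₀×ρ^K = 0.00003157 × 2.6909^10 = 0.00003157 × 19905.6144 = 0.6284
L = ρ[1 - (K+1)ρ^K + Kρ^(K+1)] / [(1-ρ)(1-ρ^(K+1))]
L = 2.6909 × (1 - 11×19905.6144 + 10×53564.0178) / ((1 - 2.6909) × (1 - 53564.0178)) = 9.4088 tickets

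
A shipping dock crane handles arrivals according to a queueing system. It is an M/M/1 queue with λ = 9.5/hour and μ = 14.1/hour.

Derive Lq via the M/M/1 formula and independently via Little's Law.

Method 1 (direct): Lq = λ²/(μ(μ-λ)) = 90.25/(14.1 × 4.60) = 1.3915

Method 2 (Little's Law):
W = 1/(μ-λ) = 1/4.60 = 0.21739
Wq = W - 1/μ = 0.21739 - 0.070922 = 0.14647
Lq = λWq = 9.5 × 0.14647 = 1.3915 ✔ (matches Method 1)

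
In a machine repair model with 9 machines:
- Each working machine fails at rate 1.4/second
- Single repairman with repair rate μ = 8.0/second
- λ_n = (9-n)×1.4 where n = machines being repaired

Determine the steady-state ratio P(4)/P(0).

P(4)/P(0) = ∏_{i=0}^{4-1} λ_i/μ_{i+1}
= (9-0)×1.4/8.0 × (9-1)×1.4/8.0 × (9-2)×1.4/8.0 × (9-3)×1.4/8.0
= 2.8362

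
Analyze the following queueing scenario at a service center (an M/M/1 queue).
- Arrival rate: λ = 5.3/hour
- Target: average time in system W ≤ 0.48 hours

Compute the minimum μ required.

For M/M/1: W = 1/(μ-λ)
Need W ≤ 0.48, so 1/(μ-λ) ≤ 0.48
μ - λ ≥ 1/0.48 = 2.0833
μ ≥ 5.3 + 2.0833 = 7.3833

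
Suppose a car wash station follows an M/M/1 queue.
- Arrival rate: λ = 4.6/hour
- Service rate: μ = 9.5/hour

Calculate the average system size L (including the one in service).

ρ = λ/μ = 4.6/9.5 = 0.4842
For M/M/1: L = λ/(μ-λ)
L = 4.6/(9.5-4.6) = 4.6/4.90
L = 0.9388 cars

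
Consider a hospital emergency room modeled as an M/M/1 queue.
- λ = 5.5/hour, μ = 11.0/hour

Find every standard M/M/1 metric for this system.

Step 1: ρ = λ/μ = 5.5/11.0 = 0.5000
Step 2: L = λ/(μ-λ) = 5.5/5.50 = 1.0000
Step 3: Lq = λ²/(μ(μ-λ)) = 30.25/(11.0×5.50) = 0.5000
Step 4: W = 1/(μ-λ) = 1/5.50 = 0.18182
Step 5: Wq = λ/(μ(μ-λ)) = 5.5/(11.0×5.50) = 0.09091
Step 6: P(0) = 1-ρ = 0.5000
Verify: L = λW = 5.5×0.18182 = 1.0000 ✔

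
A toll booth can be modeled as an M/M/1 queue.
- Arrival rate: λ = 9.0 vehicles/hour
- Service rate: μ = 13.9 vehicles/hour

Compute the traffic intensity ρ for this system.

Server utilization: ρ = λ/μ
ρ = 9.0/13.9 = 0.6475
The server is busy 64.75% of the time.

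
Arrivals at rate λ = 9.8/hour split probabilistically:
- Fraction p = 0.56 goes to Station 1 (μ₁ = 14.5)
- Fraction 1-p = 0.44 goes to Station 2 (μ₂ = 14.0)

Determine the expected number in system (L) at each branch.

Effective rates: λ₁ = 9.8×0.56 = 5.488, λ₂ = 9.8×0.44 = 4.312
Station 1: ρ₁ = 5.488/14.5 = 0.3785, L₁ = ρ₁/(1-ρ₁) = 0.3785/(1-0.3785) = 0.6090
Station 2: ρ₂ = 4.312/14.0 = 0.3080, L₂ = ρ₂/(1-ρ₂) = 0.3080/(1-0.3080) = 0.4451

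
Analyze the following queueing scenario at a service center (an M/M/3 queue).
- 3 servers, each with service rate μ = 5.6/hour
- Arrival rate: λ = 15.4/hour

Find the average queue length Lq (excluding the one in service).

Traffic intensity: ρ = λ/(cμ) = 15.4/(3×5.6) = 0.9167
Since ρ = 0.9167 < 1, system is stable.
Offered load a = λ/μ = cρ = 15.4/5.6 = 2.7500
P₀ = [ Σₙ₌₀^2 aⁿ/n! + a^3/(3!(1-ρ)) ]⁻¹
Σ = a^0/0! + a^1/1! + a^2/2! = 1.0000 + 2.7500 + 3.7813 = 7.5313
a^3/(3!(1-ρ)) = 20.7969/(6 × 0.0833333) = 41.5938
P₀ = 1/(7.5313 + 41.5938) = 0.02036
Lq = P₀·a^3·ρ / (3!(1-ρ)²) = 0.020356 × 20.7969 × 0.91667 / (6 × 0.0069444) = 9.3136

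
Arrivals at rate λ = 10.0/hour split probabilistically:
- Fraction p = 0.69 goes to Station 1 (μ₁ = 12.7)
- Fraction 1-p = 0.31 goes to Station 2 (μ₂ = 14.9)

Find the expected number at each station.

Effective rates: λ₁ = 10.0×0.69 = 6.9, λ₂ = 10.0×0.31 = 3.1
Station 1: ρ₁ = 6.9/12.7 = 0.54331, L₁ = ρ₁/(1-ρ₁) = 0.54331/(1-0.54331) = 1.1897
Station 2: ρ₂ = 3.1/14.9 = 0.20805, L₂ = ρ₂/(1-ρ₂) = 0.20805/(1-0.20805) = 0.2627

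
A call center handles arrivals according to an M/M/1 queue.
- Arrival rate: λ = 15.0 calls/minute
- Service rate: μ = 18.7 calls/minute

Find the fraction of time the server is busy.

Server utilization: ρ = λ/μ
ρ = 15.0/18.7 = 0.8021
The server is busy 80.21% of the time.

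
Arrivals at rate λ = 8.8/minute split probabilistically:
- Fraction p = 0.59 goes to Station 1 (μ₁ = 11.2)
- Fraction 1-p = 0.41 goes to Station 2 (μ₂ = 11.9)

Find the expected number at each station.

Effective rates: λ₁ = 8.8×0.59 = 5.192, λ₂ = 8.8×0.41 = 3.608
Station 1: ρ₁ = 5.192/11.2 = 0.46357, L₁ = ρ₁/(1-ρ₁) = 0.46357/(1-0.46357) = 0.8642
Station 2: ρ₂ = 3.608/11.9 = 0.3032, L₂ = ρ₂/(1-ρ₂) = 0.3032/(1-0.3032) = 0.4351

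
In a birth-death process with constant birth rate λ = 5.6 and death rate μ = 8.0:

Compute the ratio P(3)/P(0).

For constant rates: P(n)/P(0) = (λ/μ)^n
P(3)/P(0) = (5.6/8.0)^3 = 0.7000^3 = 0.3430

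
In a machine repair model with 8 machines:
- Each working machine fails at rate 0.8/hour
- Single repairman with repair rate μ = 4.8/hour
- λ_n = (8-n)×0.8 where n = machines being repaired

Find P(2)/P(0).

P(2)/P(0) = ∏_{i=0}^{2-1} λ_i/μ_{i+1}
= (8-0)×0.8/4.8 × (8-1)×0.8/4.8
= 1.5556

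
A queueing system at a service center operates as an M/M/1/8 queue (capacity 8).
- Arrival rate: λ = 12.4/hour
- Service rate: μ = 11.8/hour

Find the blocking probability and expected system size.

ρ = λ/μ = 12.4/11.8 = 1.050847
P₀ = (1-ρ)/(1-ρ^(K+1)) = (1-1.050847)/(1-1.050847^9) = -0.050847/-0.56263 = 0.09037
P_K = P₀×ρ^K = 0.09037 × 1.050847^8 = 0.09037 × 1.4870 = 0.1344
Blocking probability P_8 = 0.1344 (13.44%)
L = ρ[1 - (K+1)ρ^K + Kρ^(K+1)] / [(1-ρ)(1-ρ^(K+1))]
L = 1.050847 × (1 - 9×1.48701692 + 8×1.56262727) / ((1 - 1.050847) × (1 - 1.56262727)) = 4.3295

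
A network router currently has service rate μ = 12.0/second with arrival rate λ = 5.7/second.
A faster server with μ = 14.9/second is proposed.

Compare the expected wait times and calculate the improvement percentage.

System 1: ρ₁ = 5.7/12.0 = 0.4750, W₁ = 1/(12.0-5.7) = 0.15873
System 2: ρ₂ = 5.7/14.9 = 0.3826, W₂ = 1/(14.9-5.7) = 0.10870
Improvement: (W₁-W₂)/W₁ = (0.15873-0.10870)/0.15873 = 31.52%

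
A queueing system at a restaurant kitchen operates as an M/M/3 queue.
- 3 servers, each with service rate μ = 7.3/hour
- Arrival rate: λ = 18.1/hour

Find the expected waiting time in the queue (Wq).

Traffic intensity: ρ = λ/(cμ) = 18.1/(3×7.3) = 0.8265
Since ρ = 0.8265 < 1, system is stable.
Offered load a = λ/μ = cρ = 18.1/7.3 = 2.4795
P₀ = [ Σₙ₌₀^2 aⁿ/n! + a^3/(3!(1-ρ)) ]⁻¹
Σ = a^0/0! + a^1/1! + a^2/2! = 1.0000 + 2.4795 + 3.0738 = 6.5533
a^3/(3!(1-ρ)) = 15.2429/(6 × 0.173516) = 14.6412
P₀ = 1/(6.5533 + 14.6412) = 0.04718
Lq = P₀·a^3·ρ / (3!(1-ρ)²) = 0.047182 × 15.2429 × 0.82648 / (6 × 0.030108) = 3.2904
Wq = Lq/λ = 3.2904/18.1 = 0.1818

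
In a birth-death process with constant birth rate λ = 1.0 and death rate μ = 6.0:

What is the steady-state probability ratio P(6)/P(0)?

For constant rates: P(n)/P(0) = (λ/μ)^n
P(6)/P(0) = (1.0/6.0)^6 = 0.166667^6 = 0.00002143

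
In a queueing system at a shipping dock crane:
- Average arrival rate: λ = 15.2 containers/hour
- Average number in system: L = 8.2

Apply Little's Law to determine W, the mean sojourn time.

Little's Law: L = λW, so W = L/λ
W = 8.2/15.2 = 0.5395 hours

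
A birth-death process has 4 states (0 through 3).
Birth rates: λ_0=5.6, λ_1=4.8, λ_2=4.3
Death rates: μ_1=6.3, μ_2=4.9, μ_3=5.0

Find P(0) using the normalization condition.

Ratios P(n)/P(0) = (λ₀···λₙ₋₁)/(μ₁···μₙ):
P(1)/P(0) = (5.6)/(6.3) = 0.88889
P(2)/P(0) = (5.6×4.8)/(6.3×4.9) = 0.87075
P(3)/P(0) = (5.6×4.8×4.3)/(6.3×4.9×5.0) = 0.74884

Normalization: ∑ P(n) = 1
P(0) × (1.0000 + 0.88889 + 0.87075 + 0.74884) = 1
P(0) × 3.5085 = 1
P(0) = 1/3.5085 = 0.2850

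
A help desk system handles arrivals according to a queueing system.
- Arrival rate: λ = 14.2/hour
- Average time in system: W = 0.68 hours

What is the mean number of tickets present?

Little's Law: L = λW
L = 14.2 × 0.68 = 9.6560 tickets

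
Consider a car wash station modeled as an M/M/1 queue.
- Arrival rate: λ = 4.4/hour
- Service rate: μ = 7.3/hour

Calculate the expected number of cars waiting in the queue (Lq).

ρ = λ/μ = 4.4/7.3 = 0.6027
For M/M/1: Lq = λ²/(μ(μ-λ))
Lq = 19.36/(7.3 × 2.90)
Lq = 0.9145 cars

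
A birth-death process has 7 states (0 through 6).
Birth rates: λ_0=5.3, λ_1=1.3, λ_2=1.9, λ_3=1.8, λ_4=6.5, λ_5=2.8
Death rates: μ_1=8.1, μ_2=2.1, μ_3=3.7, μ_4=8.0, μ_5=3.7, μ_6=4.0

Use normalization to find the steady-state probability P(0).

Ratios P(n)/P(0) = (λ₀···λₙ₋₁)/(μ₁···μₙ):
P(1)/P(0) = (5.3)/(8.1) = 0.65432
P(2)/P(0) = (5.3×1.3)/(8.1×2.1) = 0.40506
P(3)/P(0) = (5.3×1.3×1.9)/(8.1×2.1×3.7) = 0.20800
P(4)/P(0) = (5.3×1.3×1.9×1.8)/(8.1×2.1×3.7×8.0) = 0.046800
P(5)/P(0) = (5.3×1.3×1.9×1.8×6.5)/(8.1×2.1×3.7×8.0×3.7) = 0.082217
P(6)/P(0) = (5.3×1.3×1.9×1.8×6.5×2.8)/(8.1×2.1×3.7×8.0×3.7×4.0) = 0.057552

Normalization: ∑ P(n) = 1
P(0) × (1.0000 + 0.65432 + 0.40506 + 0.20800 + 0.046800 + 0.082217 + 0.057552) = 1
P(0) × 2.4539 = 1
P(0) = 1/2.4539 = 0.4075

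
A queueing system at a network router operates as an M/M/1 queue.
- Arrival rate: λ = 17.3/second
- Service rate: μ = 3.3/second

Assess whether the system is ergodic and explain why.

Stability requires ρ = λ/(cμ) < 1
ρ = 17.3/(1 × 3.3) = 17.3/3.30 = 5.2424
Since 5.2424 ≥ 1, the system is UNSTABLE.
Queue grows without bound. Need μ > λ = 17.3.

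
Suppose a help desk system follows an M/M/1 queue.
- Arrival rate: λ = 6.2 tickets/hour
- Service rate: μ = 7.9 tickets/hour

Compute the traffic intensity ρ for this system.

Server utilization: ρ = λ/μ
ρ = 6.2/7.9 = 0.7848
The server is busy 78.48% of the time.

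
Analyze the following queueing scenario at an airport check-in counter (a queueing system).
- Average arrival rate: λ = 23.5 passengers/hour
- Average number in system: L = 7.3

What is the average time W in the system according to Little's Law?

Little's Law: L = λW, so W = L/λ
W = 7.3/23.5 = 0.3106 hours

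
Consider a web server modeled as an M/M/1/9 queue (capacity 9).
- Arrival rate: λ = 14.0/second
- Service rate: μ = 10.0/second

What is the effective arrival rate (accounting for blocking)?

ρ = λ/μ = 14.0/10.0 = 1.4000
P₀ = (1-ρ)/(1-ρ^(K+1)) = (1-1.4000)/(1-1.4000^10) = -0.4000/-27.9255 = 0.01432
P_K = P₀×ρ^K = 0.01432 × 1.4000^9 = 0.01432 × 20.6610 = 0.2959
λ_eff = λ(1-P_K) = 14.0 × (1 - 0.295946) = 14.0 × 0.704054 = 9.8568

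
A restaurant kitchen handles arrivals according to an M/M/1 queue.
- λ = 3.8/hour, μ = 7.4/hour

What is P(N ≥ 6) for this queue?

ρ = λ/μ = 3.8/7.4 = 0.51351
P(N ≥ n) = ρⁿ
P(N ≥ 6) = 0.51351^6
P(N ≥ 6) = 0.01834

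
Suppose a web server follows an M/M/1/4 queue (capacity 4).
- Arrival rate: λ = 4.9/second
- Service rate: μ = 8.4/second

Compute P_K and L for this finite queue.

ρ = λ/μ = 4.9/8.4 = 0.583333
P₀ = (1-ρ)/(1-ρ^(K+1)) = (1-0.583333)/(1-0.583333^5) = 0.416667/0.932457 = 0.4468
P_K = P₀×ρ^K = 0.4468 × 0.583333^4 = 0.4468 × 0.1158 = 0.05174
Blocking probability P_4 = 0.05174 (5.17%)
L = ρ[1 - (K+1)ρ^K + Kρ^(K+1)] / [(1-ρ)(1-ρ^(K+1))]
L = 0.583333 × (1 - 5×0.11579 + 4×0.067543) / ((1 - 0.583333) × (1 - 0.067543)) = 1.0378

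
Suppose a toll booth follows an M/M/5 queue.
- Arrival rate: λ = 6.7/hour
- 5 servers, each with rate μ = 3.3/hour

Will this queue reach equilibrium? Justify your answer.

Stability requires ρ = λ/(cμ) < 1
ρ = 6.7/(5 × 3.3) = 6.7/16.50 = 0.4061
Since 0.4061 < 1, the system is STABLE.
The servers are busy 40.61% of the time.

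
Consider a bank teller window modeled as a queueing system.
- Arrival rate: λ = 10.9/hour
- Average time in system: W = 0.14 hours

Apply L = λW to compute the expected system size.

Little's Law: L = λW
L = 10.9 × 0.14 = 1.5260 transactions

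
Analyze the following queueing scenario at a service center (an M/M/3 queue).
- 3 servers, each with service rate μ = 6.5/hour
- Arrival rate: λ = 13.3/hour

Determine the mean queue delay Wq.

Traffic intensity: ρ = λ/(cμ) = 13.3/(3×6.5) = 0.6821
Since ρ = 0.6821 < 1, system is stable.
Offered load a = λ/μ = cρ = 13.3/6.5 = 2.0462
P₀ = [ Σₙ₌₀^2 aⁿ/n! + a^3/(3!(1-ρ)) ]⁻¹
Σ = a^0/0! + a^1/1! + a^2/2! = 1.00000 + 2.04615 + 2.09337 = 5.1395
a^3/(3!(1-ρ)) = 8.5667/(6 × 0.31795) = 4.4906
P₀ = 1/(5.1395 + 4.4906) = 0.1038
Lq = P₀·a^3·ρ / (3!(1-ρ)²) = 0.10384 × 8.5667 × 0.68205 / (6 × 0.10109) = 1.0003
Wq = Lq/λ = 1.0003/13.3 = 0.07521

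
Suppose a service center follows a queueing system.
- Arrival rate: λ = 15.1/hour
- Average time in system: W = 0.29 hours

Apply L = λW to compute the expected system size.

Little's Law: L = λW
L = 15.1 × 0.29 = 4.3790 customers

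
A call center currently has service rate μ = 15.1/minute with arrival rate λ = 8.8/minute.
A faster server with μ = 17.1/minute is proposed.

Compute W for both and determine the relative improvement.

System 1: ρ₁ = 8.8/15.1 = 0.5828, W₁ = 1/(15.1-8.8) = 0.15873
System 2: ρ₂ = 8.8/17.1 = 0.5146, W₂ = 1/(17.1-8.8) = 0.12048
Improvement: (W₁-W₂)/W₁ = (0.15873-0.12048)/0.15873 = 24.10%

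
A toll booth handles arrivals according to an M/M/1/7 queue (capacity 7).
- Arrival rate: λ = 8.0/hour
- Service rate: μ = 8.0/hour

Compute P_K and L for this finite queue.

ρ = λ/μ = 8.0/8.0 = 1 exactly.
With ρ = 1 the usual (1-ρ)/(1-ρ^(K+1)) form is 0/0; instead every state 0..K is equally likely.
P₀ = 1/(K+1) = 1/8 = 0.1250
P_K = P₀×ρ^K = P₀ = 0.1250
Blocking probability P_7 = 0.1250 (12.50%)
L = K/2 = 7/2 = 3.5000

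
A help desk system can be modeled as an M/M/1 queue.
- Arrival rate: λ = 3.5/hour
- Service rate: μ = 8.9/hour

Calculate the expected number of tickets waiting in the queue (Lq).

ρ = λ/μ = 3.5/8.9 = 0.3933
For M/M/1: Lq = λ²/(μ(μ-λ))
Lq = 12.25/(8.9 × 5.40)
Lq = 0.2549 tickets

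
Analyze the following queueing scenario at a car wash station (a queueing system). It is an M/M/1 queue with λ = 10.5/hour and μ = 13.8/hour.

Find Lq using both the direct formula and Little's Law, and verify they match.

Method 1 (direct): Lq = λ²/(μ(μ-λ)) = 110.25/(13.8 × 3.30) = 2.4209

Method 2 (Little's Law):
W = 1/(μ-λ) = 1/3.30 = 0.3030303
Wq = W - 1/μ = 0.3030303 - 0.07246377 = 0.2305665
Lq = λWq = 10.5 × 0.2305665 = 2.4209 ✔ (matches Method 1)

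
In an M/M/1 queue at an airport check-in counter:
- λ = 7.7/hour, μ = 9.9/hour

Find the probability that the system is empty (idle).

ρ = λ/μ = 7.7/9.9 = 0.7778
P(0) = 1 - ρ = 1 - 0.7778 = 0.2222
The server is idle 22.22% of the time.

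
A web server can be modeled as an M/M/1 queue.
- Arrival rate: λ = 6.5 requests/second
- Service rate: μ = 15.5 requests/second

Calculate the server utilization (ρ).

Server utilization: ρ = λ/μ
ρ = 6.5/15.5 = 0.4194
The server is busy 41.94% of the time.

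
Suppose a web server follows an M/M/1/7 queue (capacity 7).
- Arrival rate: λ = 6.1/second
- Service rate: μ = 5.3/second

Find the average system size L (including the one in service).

ρ = λ/μ = 6.1/5.3 = 1.15094
P₀ = (1-ρ)/(1-ρ^(K+1)) = (1-1.15094)/(1-1.15094^8) = -0.15094/-2.0791 = 0.07260
P_K = P₀×ρ^K = 0.07260 × 1.15094^7 = 0.07260 × 2.6753 = 0.1942
L = ρ[1 - (K+1)ρ^K + Kρ^(K+1)] / [(1-ρ)(1-ρ^(K+1))]
L = 1.15094 × (1 - 8×2.675277 + 7×3.079084) / ((1 - 1.15094) × (1 - 3.079084)) = 4.2227 requests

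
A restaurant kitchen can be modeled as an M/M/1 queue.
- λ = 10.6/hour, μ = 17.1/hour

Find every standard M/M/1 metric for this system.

Step 1: ρ = λ/μ = 10.6/17.1 = 0.6199
Step 2: L = λ/(μ-λ) = 10.6/6.50 = 1.6308
Step 3: Lq = λ²/(μ(μ-λ)) = 112.36/(17.1×6.50) = 1.0109
Step 4: W = 1/(μ-λ) = 1/6.50 = 0.15385
Step 5: Wq = λ/(μ(μ-λ)) = 10.6/(17.1×6.50) = 0.09537
Step 6: P(0) = 1-ρ = 0.3801
Verify: L = λW = 10.6×0.15385 = 1.6308 ✔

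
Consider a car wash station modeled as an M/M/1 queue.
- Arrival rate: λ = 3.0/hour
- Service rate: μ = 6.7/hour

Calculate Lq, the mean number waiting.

ρ = λ/μ = 3.0/6.7 = 0.4478
For M/M/1: Lq = λ²/(μ(μ-λ))
Lq = 9.00/(6.7 × 3.70)
Lq = 0.3630 cars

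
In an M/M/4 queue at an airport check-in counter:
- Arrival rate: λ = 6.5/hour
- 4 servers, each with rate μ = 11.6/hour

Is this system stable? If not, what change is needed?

Stability requires ρ = λ/(cμ) < 1
ρ = 6.5/(4 × 11.6) = 6.5/46.40 = 0.1401
Since 0.1401 < 1, the system is STABLE.
The servers are busy 14.01% of the time.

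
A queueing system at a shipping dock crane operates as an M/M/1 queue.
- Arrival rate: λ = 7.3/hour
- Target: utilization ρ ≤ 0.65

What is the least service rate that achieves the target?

ρ = λ/μ, so μ = λ/ρ
μ ≥ 7.3/0.65 = 11.2308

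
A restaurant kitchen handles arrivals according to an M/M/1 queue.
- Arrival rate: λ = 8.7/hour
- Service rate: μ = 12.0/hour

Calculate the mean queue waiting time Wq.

First, compute utilization: ρ = λ/μ = 8.7/12.0 = 0.7250
For M/M/1: Wq = λ/(μ(μ-λ))
Wq = 8.7/(12.0 × (12.0-8.7))
Wq = 8.7/(12.0 × 3.30)
Wq = 0.2197 hours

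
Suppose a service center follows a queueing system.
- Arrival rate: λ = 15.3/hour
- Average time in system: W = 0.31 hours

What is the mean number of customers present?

Little's Law: L = λW
L = 15.3 × 0.31 = 4.7430 customers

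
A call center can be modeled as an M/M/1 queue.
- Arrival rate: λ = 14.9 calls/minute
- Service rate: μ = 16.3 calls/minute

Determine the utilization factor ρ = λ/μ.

Server utilization: ρ = λ/μ
ρ = 14.9/16.3 = 0.9141
The server is busy 91.41% of the time.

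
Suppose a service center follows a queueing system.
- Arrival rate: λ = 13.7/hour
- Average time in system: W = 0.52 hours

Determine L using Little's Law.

Little's Law: L = λW
L = 13.7 × 0.52 = 7.1240 customers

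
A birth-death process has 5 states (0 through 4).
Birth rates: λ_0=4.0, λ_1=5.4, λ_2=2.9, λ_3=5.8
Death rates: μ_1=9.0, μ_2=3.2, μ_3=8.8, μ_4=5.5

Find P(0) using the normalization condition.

Ratios P(n)/P(0) = (λ₀···λₙ₋₁)/(μ₁···μₙ):
P(1)/P(0) = (4.0)/(9.0) = 0.4444
P(2)/P(0) = (4.0×5.4)/(9.0×3.2) = 0.7500
P(3)/P(0) = (4.0×5.4×2.9)/(9.0×3.2×8.8) = 0.2472
P(4)/P(0) = (4.0×5.4×2.9×5.8)/(9.0×3.2×8.8×5.5) = 0.2606

Normalization: ∑ P(n) = 1
P(0) × (1.0000 + 0.4444 + 0.7500 + 0.2472 + 0.2606) = 1
P(0) × 2.7022 = 1
P(0) = 1/2.7022 = 0.3701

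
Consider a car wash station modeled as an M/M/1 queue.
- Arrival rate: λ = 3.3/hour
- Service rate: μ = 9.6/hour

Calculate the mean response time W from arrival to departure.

First, compute utilization: ρ = λ/μ = 3.3/9.6 = 0.3438
For M/M/1: W = 1/(μ-λ)
W = 1/(9.6-3.3) = 1/6.30
W = 0.1587 hours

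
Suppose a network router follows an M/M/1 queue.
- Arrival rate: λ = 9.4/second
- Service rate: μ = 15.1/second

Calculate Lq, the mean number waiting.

ρ = λ/μ = 9.4/15.1 = 0.6225
For M/M/1: Lq = λ²/(μ(μ-λ))
Lq = 88.36/(15.1 × 5.70)
Lq = 1.0266 packets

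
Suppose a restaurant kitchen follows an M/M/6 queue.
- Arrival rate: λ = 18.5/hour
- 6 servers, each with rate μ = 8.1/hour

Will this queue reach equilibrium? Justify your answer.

Stability requires ρ = λ/(cμ) < 1
ρ = 18.5/(6 × 8.1) = 18.5/48.60 = 0.3807
Since 0.3807 < 1, the system is STABLE.
The servers are busy 38.07% of the time.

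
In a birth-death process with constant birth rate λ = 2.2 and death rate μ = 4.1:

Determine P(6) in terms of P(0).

For constant rates: P(n)/P(0) = (λ/μ)^n
P(6)/P(0) = (2.2/4.1)^6 = 0.5366^6 = 0.02387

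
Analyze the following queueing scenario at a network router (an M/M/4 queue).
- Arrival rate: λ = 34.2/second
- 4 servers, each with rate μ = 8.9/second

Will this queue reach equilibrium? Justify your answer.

Stability requires ρ = λ/(cμ) < 1
ρ = 34.2/(4 × 8.9) = 34.2/35.60 = 0.9607
Since 0.9607 < 1, the system is STABLE.
The servers are busy 96.07% of the time.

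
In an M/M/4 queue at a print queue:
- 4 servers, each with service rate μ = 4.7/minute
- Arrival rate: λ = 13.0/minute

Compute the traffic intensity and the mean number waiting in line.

Traffic intensity: ρ = λ/(cμ) = 13.0/(4×4.7) = 0.6915
Since ρ = 0.6915 < 1, system is stable.
Offered load a = λ/μ = cρ = 13.0/4.7 = 2.7660
P₀ = [ Σₙ₌₀^3 aⁿ/n! + a^4/(4!(1-ρ)) ]⁻¹
Σ = a^0/0! + a^1/1! + a^2/2! + a^3/3! = 1.0000 + 2.7660 + 3.8253 + 3.5268 = 11.1181
a^4/(4!(1-ρ)) = 58.5305/(24 × 0.30851) = 7.9050
P₀ = 1/(11.1181 + 7.9050) = 0.05257
Lq = P₀·a^4·ρ / (4!(1-ρ)²) = 0.05257 × 58.5305 × 0.6915 / (24 × 0.09518) = 0.9314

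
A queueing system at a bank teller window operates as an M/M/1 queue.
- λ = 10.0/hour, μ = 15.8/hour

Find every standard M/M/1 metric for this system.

Step 1: ρ = λ/μ = 10.0/15.8 = 0.6329
Step 2: L = λ/(μ-λ) = 10.0/5.80 = 1.7241
Step 3: Lq = λ²/(μ(μ-λ)) = 100.00/(15.8×5.80) = 1.0912
Step 4: W = 1/(μ-λ) = 1/5.80 = 0.17241
Step 5: Wq = λ/(μ(μ-λ)) = 10.0/(15.8×5.80) = 0.1091
Step 6: P(0) = 1-ρ = 0.3671
Verify: L = λW = 10.0×0.17241 = 1.7241 ✔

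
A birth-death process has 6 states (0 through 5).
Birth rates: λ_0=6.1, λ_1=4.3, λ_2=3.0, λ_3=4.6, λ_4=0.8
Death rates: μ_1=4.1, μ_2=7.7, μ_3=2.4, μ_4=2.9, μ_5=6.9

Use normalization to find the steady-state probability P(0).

Ratios P(n)/P(0) = (λ₀···λₙ₋₁)/(μ₁···μₙ):
P(1)/P(0) = (6.1)/(4.1) = 1.4878
P(2)/P(0) = (6.1×4.3)/(4.1×7.7) = 0.83085
P(3)/P(0) = (6.1×4.3×3.0)/(4.1×7.7×2.4) = 1.0386
P(4)/P(0) = (6.1×4.3×3.0×4.6)/(4.1×7.7×2.4×2.9) = 1.6474
P(5)/P(0) = (6.1×4.3×3.0×4.6×0.8)/(4.1×7.7×2.4×2.9×6.9) = 0.19100

Normalization: ∑ P(n) = 1
P(0) × (1.0000 + 1.4878 + 0.83085 + 1.0386 + 1.6474 + 0.19100) = 1
P(0) × 6.1956 = 1
P(0) = 1/6.1956 = 0.1614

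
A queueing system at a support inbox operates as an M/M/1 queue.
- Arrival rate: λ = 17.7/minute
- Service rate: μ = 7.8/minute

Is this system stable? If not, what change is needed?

Stability requires ρ = λ/(cμ) < 1
ρ = 17.7/(1 × 7.8) = 17.7/7.80 = 2.2692
Since 2.2692 ≥ 1, the system is UNSTABLE.
Queue grows without bound. Need μ > λ = 17.7.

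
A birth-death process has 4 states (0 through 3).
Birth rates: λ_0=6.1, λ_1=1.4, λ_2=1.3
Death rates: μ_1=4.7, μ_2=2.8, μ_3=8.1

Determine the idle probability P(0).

Ratios P(n)/P(0) = (λ₀···λₙ₋₁)/(μ₁···μₙ):
P(1)/P(0) = (6.1)/(4.7) = 1.2979
P(2)/P(0) = (6.1×1.4)/(4.7×2.8) = 0.6489
P(3)/P(0) = (6.1×1.4×1.3)/(4.7×2.8×8.1) = 0.1042

Normalization: ∑ P(n) = 1
P(0) × (1.0000 + 1.2979 + 0.6489 + 0.1042) = 1
P(0) × 3.0510 = 1
P(0) = 1/3.0510 = 0.3278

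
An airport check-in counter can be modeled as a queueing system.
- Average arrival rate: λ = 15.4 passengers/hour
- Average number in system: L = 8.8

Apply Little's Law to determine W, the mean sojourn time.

Little's Law: L = λW, so W = L/λ
W = 8.8/15.4 = 0.5714 hours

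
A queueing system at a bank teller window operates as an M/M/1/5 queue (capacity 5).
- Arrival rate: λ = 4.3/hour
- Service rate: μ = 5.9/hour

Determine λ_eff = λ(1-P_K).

ρ = λ/μ = 4.3/5.9 = 0.7288
P₀ = (1-ρ)/(1-ρ^(K+1)) = (1-0.7288)/(1-0.7288^6) = 0.2712/0.8502 = 0.3190
P_K = P₀×ρ^K = 0.3190 × 0.7288^5 = 0.3190 × 0.2056 = 0.06559
λ_eff = λ(1-P_K) = 4.3 × (1 - 0.065594) = 4.3 × 0.9344 = 4.0179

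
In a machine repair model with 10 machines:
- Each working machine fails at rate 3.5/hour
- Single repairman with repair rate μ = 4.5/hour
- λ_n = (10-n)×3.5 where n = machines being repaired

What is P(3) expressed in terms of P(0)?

P(3)/P(0) = ∏_{i=0}^{3-1} λ_i/μ_{i+1}
= (10-0)×3.5/4.5 × (10-1)×3.5/4.5 × (10-2)×3.5/4.5
= 338.7654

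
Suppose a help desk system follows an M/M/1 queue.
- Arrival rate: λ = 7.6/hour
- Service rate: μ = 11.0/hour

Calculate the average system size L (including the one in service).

ρ = λ/μ = 7.6/11.0 = 0.6909
For M/M/1: L = λ/(μ-λ)
L = 7.6/(11.0-7.6) = 7.6/3.40
L = 2.2353 tickets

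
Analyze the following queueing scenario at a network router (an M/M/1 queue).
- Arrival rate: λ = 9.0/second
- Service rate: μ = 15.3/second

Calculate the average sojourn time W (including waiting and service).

First, compute utilization: ρ = λ/μ = 9.0/15.3 = 0.5882
For M/M/1: W = 1/(μ-λ)
W = 1/(15.3-9.0) = 1/6.30
W = 0.1587 seconds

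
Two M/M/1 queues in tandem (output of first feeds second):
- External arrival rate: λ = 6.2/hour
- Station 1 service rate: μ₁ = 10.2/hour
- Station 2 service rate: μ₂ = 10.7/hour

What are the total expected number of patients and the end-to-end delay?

By Jackson's theorem, each station behaves as independent M/M/1.
Station 1: ρ₁ = 6.2/10.2 = 0.6078, L₁ = ρ₁/(1-ρ₁) = λ/(μ₁-λ) = 6.2/4.00 = 1.5500
Station 2: ρ₂ = 6.2/10.7 = 0.5794, L₂ = ρ₂/(1-ρ₂) = λ/(μ₂-λ) = 6.2/4.50 = 1.3778
Total: L = L₁ + L₂ = 1.5500 + 1.3778 = 2.9278
W = L/λ = 2.9278/6.2 = 0.4722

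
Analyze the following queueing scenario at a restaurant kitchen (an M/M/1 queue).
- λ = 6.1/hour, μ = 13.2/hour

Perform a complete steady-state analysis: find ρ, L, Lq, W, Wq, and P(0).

Step 1: ρ = λ/μ = 6.1/13.2 = 0.4621
Step 2: L = λ/(μ-λ) = 6.1/7.10 = 0.8592
Step 3: Lq = λ²/(μ(μ-λ)) = 37.21/(13.2×7.10) = 0.3970
Step 4: W = 1/(μ-λ) = 1/7.10 = 0.14085
Step 5: Wq = λ/(μ(μ-λ)) = 6.1/(13.2×7.10) = 0.06509
Step 6: P(0) = 1-ρ = 0.5379
Verify: L = λW = 6.1×0.14085 = 0.8592 ✔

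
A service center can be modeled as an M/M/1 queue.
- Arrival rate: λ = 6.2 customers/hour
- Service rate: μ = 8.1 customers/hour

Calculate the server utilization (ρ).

Server utilization: ρ = λ/μ
ρ = 6.2/8.1 = 0.7654
The server is busy 76.54% of the time.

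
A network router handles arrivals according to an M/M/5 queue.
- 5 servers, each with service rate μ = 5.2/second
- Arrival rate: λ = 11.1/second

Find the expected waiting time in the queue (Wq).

Traffic intensity: ρ = λ/(cμ) = 11.1/(5×5.2) = 0.4269
Since ρ = 0.4269 < 1, system is stable.
Offered load a = λ/μ = cρ = 11.1/5.2 = 2.1346
P₀ = [ Σₙ₌₀^4 aⁿ/n! + a^5/(5!(1-ρ)) ]⁻¹
Σ = a^0/0! + a^1/1! + a^2/2! + a^3/3! + a^4/4! = 1.0000 + 2.1346 + 2.2783 + 1.6211 + 0.8651 = 7.8991
a^5/(5!(1-ρ)) = 44.3198/(120 × 0.57308) = 0.6445
P₀ = 1/(7.8991 + 0.6445) = 0.1170
Lq = P₀·a^5·ρ / (5!(1-ρ)²) = 0.11705 × 44.3198 × 0.42692 / (120 × 0.32842) = 0.05620
Wq = Lq/λ = 0.05620/11.1 = 0.005063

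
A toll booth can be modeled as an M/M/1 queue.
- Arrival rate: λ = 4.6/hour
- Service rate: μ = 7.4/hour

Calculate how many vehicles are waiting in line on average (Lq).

ρ = λ/μ = 4.6/7.4 = 0.6216
For M/M/1: Lq = λ²/(μ(μ-λ))
Lq = 21.16/(7.4 × 2.80)
Lq = 1.0212 vehicles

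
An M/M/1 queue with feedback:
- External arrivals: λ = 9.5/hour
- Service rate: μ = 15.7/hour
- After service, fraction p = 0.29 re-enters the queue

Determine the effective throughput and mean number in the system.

Effective arrival rate: λ_eff = λ/(1-p) = 9.5/(1-0.29) = 9.5/0.71 = 13.38028
ρ = λ_eff/μ = 13.38028/15.7 = 0.852247
L = ρ/(1-ρ) = 0.852247/(1-0.852247) = 5.7681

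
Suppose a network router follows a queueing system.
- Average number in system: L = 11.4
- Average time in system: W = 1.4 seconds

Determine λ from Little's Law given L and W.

Little's Law: L = λW, so λ = L/W
λ = 11.4/1.4 = 8.1429 packets/second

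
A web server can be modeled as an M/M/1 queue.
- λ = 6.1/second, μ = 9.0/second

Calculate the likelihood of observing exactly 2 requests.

ρ = λ/μ = 6.1/9.0 = 0.6778
P(n) = (1-ρ)ρⁿ
P(2) = (1-0.6778) × 0.6778^2
P(2) = 0.3222 × 0.4594
P(2) = 0.1480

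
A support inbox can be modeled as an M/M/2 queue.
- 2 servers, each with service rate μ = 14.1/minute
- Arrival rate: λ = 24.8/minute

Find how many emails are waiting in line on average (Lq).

Traffic intensity: ρ = λ/(cμ) = 24.8/(2×14.1) = 0.8794
Since ρ = 0.8794 < 1, system is stable.
Offered load a = λ/μ = cρ = 24.8/14.1 = 1.7589
P₀ = [ Σₙ₌₀^1 aⁿ/n! + a^2/(2!(1-ρ)) ]⁻¹
Σ = a^0/0! + a^1/1! = 1.0000 + 1.7589 = 2.7589
a^2/(2!(1-ρ)) = 3.09361/(2 × 0.120567) = 12.8294
P₀ = 1/(2.7589 + 12.8294) = 0.06415
Lq = P₀·a^2·ρ / (2!(1-ρ)²) = 0.0641509 × 3.09361 × 0.879433 / (2 × 0.0145365) = 6.0032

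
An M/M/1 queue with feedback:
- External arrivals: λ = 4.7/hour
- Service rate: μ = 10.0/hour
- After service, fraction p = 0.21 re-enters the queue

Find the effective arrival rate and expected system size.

Effective arrival rate: λ_eff = λ/(1-p) = 4.7/(1-0.21) = 4.7/0.79 = 5.949367
ρ = λ_eff/μ = 5.949367/10.0 = 0.5949367
L = ρ/(1-ρ) = 0.5949367/(1-0.5949367) = 1.4687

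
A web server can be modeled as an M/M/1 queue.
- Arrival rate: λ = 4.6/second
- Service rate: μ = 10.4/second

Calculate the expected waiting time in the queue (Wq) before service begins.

First, compute utilization: ρ = λ/μ = 4.6/10.4 = 0.4423
For M/M/1: Wq = λ/(μ(μ-λ))
Wq = 4.6/(10.4 × (10.4-4.6))
Wq = 4.6/(10.4 × 5.80)
Wq = 0.07626 seconds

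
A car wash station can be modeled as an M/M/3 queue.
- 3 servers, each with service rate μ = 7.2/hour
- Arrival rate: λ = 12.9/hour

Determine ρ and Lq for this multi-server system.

Traffic intensity: ρ = λ/(cμ) = 12.9/(3×7.2) = 0.5972
Since ρ = 0.5972 < 1, system is stable.
Offered load a = λ/μ = cρ = 12.9/7.2 = 1.7917
P₀ = [ Σₙ₌₀^2 aⁿ/n! + a^3/(3!(1-ρ)) ]⁻¹
Σ = a^0/0! + a^1/1! + a^2/2! = 1.0000 + 1.7917 + 1.6050 = 4.3967
a^3/(3!(1-ρ)) = 5.7514/(6 × 0.40278) = 2.3799
P₀ = 1/(4.3967 + 2.3799) = 0.1476
Lq = P₀·a^3·ρ / (3!(1-ρ)²) = 0.14757 × 5.7514 × 0.59722 / (6 × 0.16223) = 0.5207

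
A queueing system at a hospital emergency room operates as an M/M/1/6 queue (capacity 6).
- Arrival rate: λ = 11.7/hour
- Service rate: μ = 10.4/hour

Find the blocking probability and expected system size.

ρ = λ/μ = 11.7/10.4 = 1.1250
P₀ = (1-ρ)/(1-ρ^(K+1)) = (1-1.1250)/(1-1.1250^7) = -0.1250/-1.2807 = 0.09760
P_K = P₀×ρ^K = 0.09760 × 1.1250^6 = 0.09760 × 2.0273 = 0.1979
Blocking probability P_6 = 0.1979 (19.79%)
L = ρ[1 - (K+1)ρ^K + Kρ^(K+1)] / [(1-ρ)(1-ρ^(K+1))]
L = 1.1250 × (1 - 7×2.0272865 + 6×2.2806973) / ((1 - 1.1250) × (1 - 2.2806973)) = 3.4658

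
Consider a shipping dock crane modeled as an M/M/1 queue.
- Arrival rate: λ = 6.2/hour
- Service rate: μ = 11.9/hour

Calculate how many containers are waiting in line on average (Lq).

ρ = λ/μ = 6.2/11.9 = 0.5210
For M/M/1: Lq = λ²/(μ(μ-λ))
Lq = 38.44/(11.9 × 5.70)
Lq = 0.5667 containers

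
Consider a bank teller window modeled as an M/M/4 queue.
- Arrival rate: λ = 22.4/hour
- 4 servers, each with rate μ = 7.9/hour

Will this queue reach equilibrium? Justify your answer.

Stability requires ρ = λ/(cμ) < 1
ρ = 22.4/(4 × 7.9) = 22.4/31.60 = 0.7089
Since 0.7089 < 1, the system is STABLE.
The servers are busy 70.89% of the time.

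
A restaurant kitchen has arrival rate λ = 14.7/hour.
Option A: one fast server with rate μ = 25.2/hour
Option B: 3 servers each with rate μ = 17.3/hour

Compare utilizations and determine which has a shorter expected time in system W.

Option A: single server μ = 25.2 (M/M/1)
  ρ_A = 14.7/25.2 = 0.5833
  W_A = 1/(μ-λ) = 1/(25.2-14.7) = 1/10.50 = 0.09524

Option B: 3 servers μ = 17.3 (M/M/3)
  ρ_B = λ/(cμ) = 14.7/(3×17.3) = 0.2832
  Offered load a = λ/μ = cρ = 14.7/17.3 = 0.8497
  P₀ = [ Σₙ₌₀^2 aⁿ/n! + a^3/(3!(1-ρ)) ]⁻¹
  Σ = a^0/0! + a^1/1! + a^2/2! = 1.0000 + 0.8497 + 0.3610 = 2.2107
  a^3/(3!(1-ρ)) = 0.61350/(6 × 0.71676) = 0.1427
  P₀ = 1/(2.2107 + 0.1427) = 0.4249
  Lq = P₀·a^3·ρ / (3!(1-ρ)²) = 0.4249 × 0.6135 × 0.2832 / (6 × 0.5137) = 0.02395
  Wq_B = Lq/λ = 0.02395/14.7 = 0.001629
  W_B = Wq_B + 1/μ = 0.001629 + 0.05780 = 0.05943

Since W_B = 0.05943 < W_A = 0.09524, Option B (multiple servers) has the shorter time in system.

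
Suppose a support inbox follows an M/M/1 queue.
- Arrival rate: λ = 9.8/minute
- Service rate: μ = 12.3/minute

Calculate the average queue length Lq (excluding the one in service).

ρ = λ/μ = 9.8/12.3 = 0.7967
For M/M/1: Lq = λ²/(μ(μ-λ))
Lq = 96.04/(12.3 × 2.50)
Lq = 3.1233 emails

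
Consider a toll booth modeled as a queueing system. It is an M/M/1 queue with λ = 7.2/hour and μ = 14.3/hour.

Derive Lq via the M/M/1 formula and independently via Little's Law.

Method 1 (direct): Lq = λ²/(μ(μ-λ)) = 51.84/(14.3 × 7.10) = 0.5106

Method 2 (Little's Law):
W = 1/(μ-λ) = 1/7.10 = 0.14085
Wq = W - 1/μ = 0.14085 - 0.069930 = 0.07092
Lq = λWq = 7.2 × 0.07092 = 0.5106 ✔ (matches Method 1)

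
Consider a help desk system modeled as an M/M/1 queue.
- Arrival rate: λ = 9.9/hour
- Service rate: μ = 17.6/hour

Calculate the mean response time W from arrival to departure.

First, compute utilization: ρ = λ/μ = 9.9/17.6 = 0.5625
For M/M/1: W = 1/(μ-λ)
W = 1/(17.6-9.9) = 1/7.70
W = 0.1299 hours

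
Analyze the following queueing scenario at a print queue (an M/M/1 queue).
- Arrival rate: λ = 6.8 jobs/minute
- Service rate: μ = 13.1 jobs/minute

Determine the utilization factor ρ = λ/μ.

Server utilization: ρ = λ/μ
ρ = 6.8/13.1 = 0.5191
The server is busy 51.91% of the time.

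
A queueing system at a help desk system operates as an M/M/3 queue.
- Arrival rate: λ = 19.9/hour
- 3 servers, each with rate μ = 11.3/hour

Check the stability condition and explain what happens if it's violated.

Stability requires ρ = λ/(cμ) < 1
ρ = 19.9/(3 × 11.3) = 19.9/33.90 = 0.5870
Since 0.5870 < 1, the system is STABLE.
The servers are busy 58.70% of the time.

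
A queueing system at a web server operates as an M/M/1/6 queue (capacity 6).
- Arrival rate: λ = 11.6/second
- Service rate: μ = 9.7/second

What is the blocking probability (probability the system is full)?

ρ = λ/μ = 11.6/9.7 = 1.19588
P₀ = (1-ρ)/(1-ρ^(K+1)) = (1-1.19588)/(1-1.19588^7) = -0.19588/-2.4979 = 0.07842
P_K = P₀×ρ^K = 0.07842 × 1.19588^6 = 0.07842 × 2.9250 = 0.2294
Blocking probability = 22.94%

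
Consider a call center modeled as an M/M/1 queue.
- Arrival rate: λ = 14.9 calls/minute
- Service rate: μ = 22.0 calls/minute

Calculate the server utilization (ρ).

Server utilization: ρ = λ/μ
ρ = 14.9/22.0 = 0.6773
The server is busy 67.73% of the time.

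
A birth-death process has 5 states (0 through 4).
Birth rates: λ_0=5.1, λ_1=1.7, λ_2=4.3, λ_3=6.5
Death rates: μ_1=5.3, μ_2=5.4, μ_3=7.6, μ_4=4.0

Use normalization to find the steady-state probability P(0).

Ratios P(n)/P(0) = (λ₀···λₙ₋₁)/(μ₁···μₙ):
P(1)/P(0) = (5.1)/(5.3) = 0.9623
P(2)/P(0) = (5.1×1.7)/(5.3×5.4) = 0.3029
P(3)/P(0) = (5.1×1.7×4.3)/(5.3×5.4×7.6) = 0.1714
P(4)/P(0) = (5.1×1.7×4.3×6.5)/(5.3×5.4×7.6×4.0) = 0.2785

Normalization: ∑ P(n) = 1
P(0) × (1.0000 + 0.9623 + 0.3029 + 0.1714 + 0.2785) = 1
P(0) × 2.7151 = 1
P(0) = 1/2.7151 = 0.3683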